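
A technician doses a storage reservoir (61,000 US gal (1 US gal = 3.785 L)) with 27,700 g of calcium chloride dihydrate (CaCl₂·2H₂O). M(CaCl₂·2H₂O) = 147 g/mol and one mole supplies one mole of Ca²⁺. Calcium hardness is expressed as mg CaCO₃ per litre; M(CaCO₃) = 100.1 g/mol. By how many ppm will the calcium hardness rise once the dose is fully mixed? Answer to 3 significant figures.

Volume: 61,000 US gal × 3.785 L/gal = 230,885 L.
Moles of Ca²⁺: 27,700 g ÷ 147 g/mol = 188.4 mol.
As CaCO₃: 188.4 mol × 100.1 g/mol = 18,860 g.
Rise: 18,860 g / 230,885 L × 1000 = 81.7 mg/L.

81.7 ppm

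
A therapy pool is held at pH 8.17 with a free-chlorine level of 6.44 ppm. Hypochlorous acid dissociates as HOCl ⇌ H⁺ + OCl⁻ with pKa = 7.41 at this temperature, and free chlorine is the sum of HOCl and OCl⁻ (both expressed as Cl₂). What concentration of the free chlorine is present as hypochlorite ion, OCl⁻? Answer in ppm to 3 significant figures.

5.49 ppm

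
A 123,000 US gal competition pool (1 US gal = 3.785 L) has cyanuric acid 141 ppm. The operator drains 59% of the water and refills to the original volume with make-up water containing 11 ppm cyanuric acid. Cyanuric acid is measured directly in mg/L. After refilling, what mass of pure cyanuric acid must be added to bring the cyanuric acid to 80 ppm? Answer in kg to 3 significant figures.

Volume: 123,000 US gal × 3.785 L/gal = 465,555 L.
After draining 59% and refilling: 141 × 0.41 + 11 × 0.59 = 64.3 ppm.
Deficit to target: 80 − 64.3 = 15.7 mg/L.
Mass: 15.7 mg/L × 465,555 L = 7309 g cyanuric acid.

7.31 kg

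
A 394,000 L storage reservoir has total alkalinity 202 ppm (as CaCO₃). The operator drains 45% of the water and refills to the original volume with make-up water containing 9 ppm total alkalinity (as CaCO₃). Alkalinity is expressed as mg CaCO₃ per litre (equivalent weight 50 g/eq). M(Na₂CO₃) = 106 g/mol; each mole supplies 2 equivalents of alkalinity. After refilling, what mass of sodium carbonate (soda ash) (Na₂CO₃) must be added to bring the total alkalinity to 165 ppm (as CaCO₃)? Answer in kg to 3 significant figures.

20.8 kg

After draining 45% and refilling: 202 × 0.55 + 9 × 0.45 = 115.15 ppm.
Deficit to target: 165 − 115.15 = 49.85 mg/L.
As CaCO₃: 49.85 mg/L × 394,000 L = 19,640 g; ÷ 50 g/eq ÷ 2 = 196.4 mol Na₂CO₃.
Mass: 196.4 × 106 = 20,820 g.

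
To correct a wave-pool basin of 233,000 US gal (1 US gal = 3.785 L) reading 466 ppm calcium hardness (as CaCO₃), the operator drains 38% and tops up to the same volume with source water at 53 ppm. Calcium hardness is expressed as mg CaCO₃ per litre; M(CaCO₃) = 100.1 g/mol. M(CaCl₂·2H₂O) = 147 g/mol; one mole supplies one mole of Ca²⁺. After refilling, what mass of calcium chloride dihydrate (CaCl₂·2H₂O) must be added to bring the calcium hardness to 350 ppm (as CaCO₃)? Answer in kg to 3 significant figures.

53.0 kg

Volume: 233,000 US gal × 3.785 L/gal = 881,905 L.
After draining 38% and refilling: 466 × 0.62 + 53 × 0.38 = 309.06 ppm.
Deficit to target: 350 − 309.06 = 40.94 mg/L.
As CaCO₃: 40.94 mg/L × 881,905 L = 36,110 g; ÷ 100.1 = 360.7 mol Ca²⁺.
Mass: 360.7 × 147 = 53,020 g.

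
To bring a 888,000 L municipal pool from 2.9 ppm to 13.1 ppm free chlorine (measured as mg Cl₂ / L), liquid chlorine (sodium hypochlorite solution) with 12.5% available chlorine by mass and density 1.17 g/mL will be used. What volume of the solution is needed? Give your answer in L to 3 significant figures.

Chlorine deficit: 13.1 − 2.9 = 10.2 ppm = 10.2 mg/L as Cl₂.
Cl₂ equivalent needed: 10.2 mg/L × 888,000 L = 9,058,000 mg = 9058 g.
Product at 12.5% available chlorine: 9058 / 0.125 = 72,460 g.
Volume at density 1.17 g/mL: 72,460 g ÷ 1.17 g/mL = 61,930 mL.

61.9 L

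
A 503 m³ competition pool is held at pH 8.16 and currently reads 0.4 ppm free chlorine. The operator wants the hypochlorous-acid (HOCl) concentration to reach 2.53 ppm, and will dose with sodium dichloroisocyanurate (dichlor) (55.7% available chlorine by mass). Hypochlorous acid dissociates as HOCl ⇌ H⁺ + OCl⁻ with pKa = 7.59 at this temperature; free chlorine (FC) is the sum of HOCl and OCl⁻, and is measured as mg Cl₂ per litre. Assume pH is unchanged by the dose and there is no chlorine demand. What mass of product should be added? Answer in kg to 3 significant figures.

10.4 kg

Volume: 503 m³ = 503,000 L.
[OCl⁻]/[HOCl] = 10^(pH − pKa) = 10^(8.16 − 7.59) = 3.715; fraction as HOCl = 1/(1 + 3.715) = 0.2121.
Free chlorine required for 2.53 ppm HOCl: 2.53 / 0.2121 = 11.93 ppm.
FC to add: 11.93 − 0.4 = 11.53 mg/L as Cl₂.
Cl₂ equivalent: 11.53 mg/L × 503,000 L = 5800 g.
Product at 55.7% available Cl: 5800 / 0.557 = 10,410 g.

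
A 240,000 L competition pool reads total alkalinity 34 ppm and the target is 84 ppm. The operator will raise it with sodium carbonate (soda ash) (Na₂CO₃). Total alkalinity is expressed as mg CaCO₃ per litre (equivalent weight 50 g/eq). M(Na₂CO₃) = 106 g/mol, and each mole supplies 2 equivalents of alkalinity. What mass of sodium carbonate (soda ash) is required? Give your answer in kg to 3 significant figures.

12.7 kg

Alkalinity to add: (84 − 34) = 50 mg/L as CaCO₃ × 240,000 L = 12,000 g as CaCO₃.
Equivalents: 12,000 g ÷ 50 g/eq = 240 eq.
Each mole of Na₂CO₃ supplies 2 eq, so 240 / 2 = 120 mol.
Mass: 120 mol × 106 g/mol = 12,720 g.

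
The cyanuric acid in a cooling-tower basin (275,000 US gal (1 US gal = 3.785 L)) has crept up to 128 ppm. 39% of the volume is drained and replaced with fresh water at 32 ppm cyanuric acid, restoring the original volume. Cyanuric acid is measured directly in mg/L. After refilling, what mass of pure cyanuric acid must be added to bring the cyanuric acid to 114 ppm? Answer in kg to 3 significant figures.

24.4 kg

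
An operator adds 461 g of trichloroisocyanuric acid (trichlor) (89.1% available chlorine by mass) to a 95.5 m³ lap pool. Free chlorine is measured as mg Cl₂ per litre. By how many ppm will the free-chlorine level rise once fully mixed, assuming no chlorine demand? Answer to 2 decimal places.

4.30 ppm

Volume: 95.5 m³ = 95,500 L.
Available chlorine delivered: 461 g × 0.891 = 410.8 g as Cl₂.
Concentration rise: 410.8 g / 95,500 L = 4.301 mg/L = 4.30 ppm.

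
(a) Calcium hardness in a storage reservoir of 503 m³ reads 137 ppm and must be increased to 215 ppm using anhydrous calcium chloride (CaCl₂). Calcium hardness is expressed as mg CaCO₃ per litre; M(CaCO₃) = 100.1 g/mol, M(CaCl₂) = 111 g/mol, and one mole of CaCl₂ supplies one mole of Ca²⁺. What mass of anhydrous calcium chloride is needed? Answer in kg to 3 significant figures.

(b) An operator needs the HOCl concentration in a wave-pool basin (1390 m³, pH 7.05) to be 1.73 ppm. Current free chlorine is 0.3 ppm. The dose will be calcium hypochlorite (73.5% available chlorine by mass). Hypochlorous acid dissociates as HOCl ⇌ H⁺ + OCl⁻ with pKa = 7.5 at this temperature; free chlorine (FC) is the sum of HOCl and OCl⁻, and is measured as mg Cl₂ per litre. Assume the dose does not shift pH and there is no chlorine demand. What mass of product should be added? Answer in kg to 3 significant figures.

(a) Volume: 503 m³ = 503,000 L.
(a) Hardness to add: (215 − 137) = 78 mg/L as CaCO₃ × 503,000 L = 39,230 g as CaCO₃.
(a) Moles of Ca²⁺ (1 mol Ca²⁺ ≡ 1 mol CaCO₃): 39,230 / 100.1 g/mol = 391.9 mol.
(a) Mass of CaCl₂: 391.9 × 111 = 43,510 g.

(b) Volume: 1390 m³ = 1,390,000 L.
(b) [OCl⁻]/[HOCl] = 10^(pH − pKa) = 10^(7.05 − 7.5) = 0.3548; fraction as HOCl = 1/(1 + 0.3548) = 0.7381.
(b) Free chlorine required for 1.73 ppm HOCl: 1.73 / 0.7381 = 2.344 ppm.
(b) FC to add: 2.344 − 0.3 = 2.044 mg/L as Cl₂.
(b) Cl₂ equivalent: 2.044 mg/L × 1,390,000 L = 2841 g.
(b) Product at 73.5% available Cl: 2841 / 0.735 = 3865 g.

(a) 43.5 kg; (b) 3.87 kg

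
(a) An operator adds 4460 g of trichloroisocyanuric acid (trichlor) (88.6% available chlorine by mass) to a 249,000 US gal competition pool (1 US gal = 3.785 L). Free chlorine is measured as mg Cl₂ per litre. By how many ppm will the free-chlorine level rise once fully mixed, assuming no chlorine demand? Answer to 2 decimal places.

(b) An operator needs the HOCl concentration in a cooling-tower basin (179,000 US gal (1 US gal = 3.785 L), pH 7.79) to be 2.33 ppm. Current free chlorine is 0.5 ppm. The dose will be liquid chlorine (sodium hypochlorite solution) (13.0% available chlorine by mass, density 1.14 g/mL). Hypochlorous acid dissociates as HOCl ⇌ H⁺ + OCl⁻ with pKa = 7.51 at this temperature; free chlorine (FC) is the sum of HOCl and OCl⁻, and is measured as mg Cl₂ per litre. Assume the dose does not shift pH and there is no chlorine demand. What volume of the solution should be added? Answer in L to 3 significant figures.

(a) Volume: 249,000 US gal × 3.785 L/gal = 942,465 L.
(a) Available chlorine delivered: 4460 g × 0.886 = 3952 g as Cl₂.
(a) Concentration rise: 3952 g / 942,465 L = 4.193 mg/L = 4.19 ppm.

(b) Volume: 179,000 US gal × 3.785 L/gal = 677,515 L.
(b) [OCl⁻]/[HOCl] = 10^(pH − pKa) = 10^(7.79 − 7.51) = 1.905; fraction as HOCl = 1/(1 + 1.905) = 0.3442.
(b) Free chlorine required for 2.33 ppm HOCl: 2.33 / 0.3442 = 6.77 ppm.
(b) FC to add: 6.77 − 0.5 = 6.27 mg/L as Cl₂.
(b) Cl₂ equivalent: 6.27 mg/L × 677,515 L = 4248 g.
(b) Product at 13.0% available Cl: 4248 / 0.13 = 32,680 g.
(b) Volume: 32,680 g ÷ 1.14 g/mL = 28,660 mL.

(a) 4.19 ppm; (b) 28.7 L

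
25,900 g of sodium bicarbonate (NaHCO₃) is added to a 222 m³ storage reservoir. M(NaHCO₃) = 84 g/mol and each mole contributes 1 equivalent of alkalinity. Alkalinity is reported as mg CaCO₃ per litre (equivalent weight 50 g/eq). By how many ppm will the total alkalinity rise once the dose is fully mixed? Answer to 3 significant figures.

69.4 ppm

Volume: 222 m³ = 222,000 L.
Moles of NaHCO₃: 25,900 g ÷ 84 g/mol = 308.3 mol → 308.3 eq of alkalinity.
As CaCO₃: 308.3 eq × 50 g/eq = 15,420 g.
Rise: 15,420 g / 222,000 L × 1000 = 69.44 mg/L.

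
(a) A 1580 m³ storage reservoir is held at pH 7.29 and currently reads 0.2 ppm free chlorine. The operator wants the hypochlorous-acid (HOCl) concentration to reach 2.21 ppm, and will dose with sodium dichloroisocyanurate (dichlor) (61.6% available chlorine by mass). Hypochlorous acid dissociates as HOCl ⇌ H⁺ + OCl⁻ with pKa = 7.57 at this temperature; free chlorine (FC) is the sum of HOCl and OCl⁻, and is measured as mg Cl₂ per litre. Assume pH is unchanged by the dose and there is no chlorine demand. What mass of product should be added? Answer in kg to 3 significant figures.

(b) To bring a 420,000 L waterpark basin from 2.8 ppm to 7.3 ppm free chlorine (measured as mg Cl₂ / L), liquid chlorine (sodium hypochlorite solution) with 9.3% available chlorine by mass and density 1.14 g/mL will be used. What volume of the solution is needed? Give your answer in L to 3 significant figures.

(a) Volume: 1580 m³ = 1,580,000 L.
(a) [OCl⁻]/[HOCl] = 10^(pH − pKa) = 10^(7.29 − 7.57) = 0.5248; fraction as HOCl = 1/(1 + 0.5248) = 0.6558.
(a) Free chlorine required for 2.21 ppm HOCl: 2.21 / 0.6558 = 3.37 ppm.
(a) FC to add: 3.37 − 0.2 = 3.17 mg/L as Cl₂.
(a) Cl₂ equivalent: 3.17 mg/L × 1,580,000 L = 5008 g.
(a) Product at 61.6% available Cl: 5008 / 0.616 = 8130 g.

(b) Chlorine deficit: 7.3 − 2.8 = 4.5 ppm = 4.5 mg/L as Cl₂.
(b) Cl₂ equivalent needed: 4.5 mg/L × 420,000 L = 1,890,000 mg = 1890 g.
(b) Product at 9.3% available chlorine: 1890 / 0.093 = 20,320 g.
(b) Volume at density 1.14 g/mL: 20,320 g ÷ 1.14 g/mL = 17,830 mL.

(a) 8.13 kg; (b) 17.8 L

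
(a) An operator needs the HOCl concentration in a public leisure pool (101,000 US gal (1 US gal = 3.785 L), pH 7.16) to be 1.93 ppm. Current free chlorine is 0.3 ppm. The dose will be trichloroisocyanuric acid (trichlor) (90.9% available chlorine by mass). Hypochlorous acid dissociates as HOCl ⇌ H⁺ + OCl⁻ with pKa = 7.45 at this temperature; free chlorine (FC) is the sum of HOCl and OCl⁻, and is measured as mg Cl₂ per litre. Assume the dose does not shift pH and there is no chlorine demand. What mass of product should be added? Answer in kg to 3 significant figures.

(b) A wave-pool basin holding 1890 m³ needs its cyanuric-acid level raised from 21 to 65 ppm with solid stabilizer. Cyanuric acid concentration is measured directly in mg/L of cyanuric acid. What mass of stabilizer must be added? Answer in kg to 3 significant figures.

(a) Volume: 101,000 US gal × 3.785 L/gal = 382,285 L.
(a) [OCl⁻]/[HOCl] = 10^(pH − pKa) = 10^(7.16 − 7.45) = 0.5129; fraction as HOCl = 1/(1 + 0.5129) = 0.661.
(a) Free chlorine required for 1.93 ppm HOCl: 1.93 / 0.661 = 2.92 ppm.
(a) FC to add: 2.92 − 0.3 = 2.62 mg/L as Cl₂.
(a) Cl₂ equivalent: 2.62 mg/L × 382,285 L = 1002 g.
(a) Product at 90.9% available Cl: 1002 / 0.909 = 1102 g.

(b) Volume: 1890 m³ = 1,890,000 L.
(b) CYA to add: (65 − 21) = 44 mg/L × 1,890,000 L = 83,160 g cyanuric acid.

(a) 1.10 kg; (b) 83.2 kg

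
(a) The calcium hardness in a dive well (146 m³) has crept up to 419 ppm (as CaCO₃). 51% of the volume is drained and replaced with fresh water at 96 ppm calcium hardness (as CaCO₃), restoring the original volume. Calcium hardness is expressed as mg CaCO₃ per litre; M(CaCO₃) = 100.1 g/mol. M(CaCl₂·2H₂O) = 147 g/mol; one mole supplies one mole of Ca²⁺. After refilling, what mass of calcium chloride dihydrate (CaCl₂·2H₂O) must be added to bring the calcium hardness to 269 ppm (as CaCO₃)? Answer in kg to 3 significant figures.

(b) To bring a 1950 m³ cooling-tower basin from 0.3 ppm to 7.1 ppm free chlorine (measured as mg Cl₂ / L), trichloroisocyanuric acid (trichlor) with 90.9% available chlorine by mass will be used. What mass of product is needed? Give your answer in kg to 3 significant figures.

(a) Volume: 146 m³ = 146,000 L.
(a) After draining 51% and refilling: 419 × 0.49 + 96 × 0.51 = 254.27 ppm.
(a) Deficit to target: 269 − 254.27 = 14.73 mg/L.
(a) As CaCO₃: 14.73 mg/L × 146,000 L = 2151 g; ÷ 100.1 = 21.48 mol Ca²⁺.
(a) Mass: 21.48 × 147 = 3158 g.

(b) Volume: 1950 m³ = 1,950,000 L.
(b) Chlorine deficit: 7.1 − 0.3 = 6.8 ppm = 6.8 mg/L as Cl₂.
(b) Cl₂ equivalent needed: 6.8 mg/L × 1,950,000 L = 13,260,000 mg = 13,260 g.
(b) Product at 90.9% available chlorine: 13,260 / 0.909 = 14,590 g.

(a) 3.16 kg; (b) 14.6 kg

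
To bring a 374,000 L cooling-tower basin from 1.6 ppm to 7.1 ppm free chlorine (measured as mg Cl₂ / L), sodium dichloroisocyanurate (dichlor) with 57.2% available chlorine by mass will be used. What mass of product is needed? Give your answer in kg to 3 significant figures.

3.60 kg

Chlorine deficit: 7.1 − 1.6 = 5.5 ppm = 5.5 mg/L as Cl₂.
Cl₂ equivalent needed: 5.5 mg/L × 374,000 L = 2,057,000 mg = 2057 g.
Product at 57.2% available chlorine: 2057 / 0.572 = 3596 g.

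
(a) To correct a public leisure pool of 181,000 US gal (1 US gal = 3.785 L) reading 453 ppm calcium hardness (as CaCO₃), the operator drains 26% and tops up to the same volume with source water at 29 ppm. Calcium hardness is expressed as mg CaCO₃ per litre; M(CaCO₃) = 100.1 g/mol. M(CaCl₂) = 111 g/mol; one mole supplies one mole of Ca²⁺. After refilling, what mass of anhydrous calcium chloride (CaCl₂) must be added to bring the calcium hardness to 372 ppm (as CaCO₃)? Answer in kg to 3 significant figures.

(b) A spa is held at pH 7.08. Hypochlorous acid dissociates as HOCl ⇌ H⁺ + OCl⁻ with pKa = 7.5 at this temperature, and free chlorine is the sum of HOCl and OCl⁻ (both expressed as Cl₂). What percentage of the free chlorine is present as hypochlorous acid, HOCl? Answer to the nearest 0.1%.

(a) Volume: 181,000 US gal × 3.785 L/gal = 685,085 L.
(a) After draining 26% and refilling: 453 × 0.74 + 29 × 0.26 = 342.76 ppm.
(a) Deficit to target: 372 − 342.76 = 29.24 mg/L.
(a) As CaCO₃: 29.24 mg/L × 685,085 L = 20,030 g; ÷ 100.1 = 200.1 mol Ca²⁺.
(a) Mass: 200.1 × 111 = 22,210 g.

(b) [OCl⁻]/[HOCl] = 10^(pH − pKa) = 10^(7.08 − 7.5) = 10^-0.42 = 0.3802.
(b) Fraction as HOCl = 1 / (1 + 0.3802) = 0.7245.

(a) 22.2 kg; (b) 72.5%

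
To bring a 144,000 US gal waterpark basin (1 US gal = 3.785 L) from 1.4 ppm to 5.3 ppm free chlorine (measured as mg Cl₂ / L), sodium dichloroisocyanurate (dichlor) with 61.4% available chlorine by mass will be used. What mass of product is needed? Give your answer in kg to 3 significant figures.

Volume: 144,000 US gal × 3.785 L/gal = 545,040 L.
Chlorine deficit: 5.3 − 1.4 = 3.9 ppm = 3.9 mg/L as Cl₂.
Cl₂ equivalent needed: 3.9 mg/L × 545,040 L = 2,126,000 mg = 2126 g.
Product at 61.4% available chlorine: 2126 / 0.614 = 3462 g.

3.46 kg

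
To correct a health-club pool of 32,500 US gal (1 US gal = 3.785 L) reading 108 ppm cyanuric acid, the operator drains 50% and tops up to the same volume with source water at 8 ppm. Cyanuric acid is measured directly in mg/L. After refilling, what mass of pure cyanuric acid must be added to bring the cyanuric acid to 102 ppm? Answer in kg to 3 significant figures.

Volume: 32,500 US gal × 3.785 L/gal = 123,012 L.
After draining 50% and refilling: 108 × 0.50 + 8 × 0.50 = 58 ppm.
Deficit to target: 102 − 58 = 44 mg/L.
Mass: 44 mg/L × 123,012 L = 5413 g cyanuric acid.

5.41 kg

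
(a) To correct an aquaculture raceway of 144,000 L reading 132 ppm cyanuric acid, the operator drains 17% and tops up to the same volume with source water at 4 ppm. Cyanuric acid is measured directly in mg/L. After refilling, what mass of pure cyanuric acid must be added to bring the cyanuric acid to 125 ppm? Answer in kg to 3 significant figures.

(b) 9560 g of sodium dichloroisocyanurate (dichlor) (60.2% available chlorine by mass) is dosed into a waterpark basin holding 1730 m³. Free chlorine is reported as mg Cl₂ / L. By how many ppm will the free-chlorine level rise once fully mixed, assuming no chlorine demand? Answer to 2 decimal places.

(a) After draining 17% and refilling: 132 × 0.83 + 4 × 0.17 = 110.24 ppm.
(a) Deficit to target: 125 − 110.24 = 14.76 mg/L.
(a) Mass: 14.76 mg/L × 144,000 L = 2125 g cyanuric acid.

(b) Volume: 1730 m³ = 1,730,000 L.
(b) Available chlorine delivered: 9560 g × 0.602 = 5755 g as Cl₂.
(b) Concentration rise: 5755 g / 1,730,000 L = 3.327 mg/L = 3.33 ppm.

(a) 2.13 kg; (b) 3.33 ppm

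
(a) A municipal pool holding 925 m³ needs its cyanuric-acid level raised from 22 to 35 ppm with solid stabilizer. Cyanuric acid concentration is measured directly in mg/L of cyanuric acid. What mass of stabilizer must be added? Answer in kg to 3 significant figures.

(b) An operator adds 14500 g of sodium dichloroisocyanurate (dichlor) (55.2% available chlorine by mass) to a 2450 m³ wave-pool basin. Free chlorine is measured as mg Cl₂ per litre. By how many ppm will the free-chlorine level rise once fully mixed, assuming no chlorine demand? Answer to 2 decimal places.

(a) 12.0 kg; (b) 3.27 ppm

(a) Volume: 925 m³ = 925,000 L.
(a) CYA to add: (35 − 22) = 13 mg/L × 925,000 L = 12,020 g cyanuric acid.

(b) Volume: 2450 m³ = 2,450,000 L.
(b) Available chlorine delivered: 14,500 g × 0.552 = 8004 g as Cl₂.
(b) Concentration rise: 8004 g / 2,450,000 L = 3.267 mg/L = 3.27 ppm.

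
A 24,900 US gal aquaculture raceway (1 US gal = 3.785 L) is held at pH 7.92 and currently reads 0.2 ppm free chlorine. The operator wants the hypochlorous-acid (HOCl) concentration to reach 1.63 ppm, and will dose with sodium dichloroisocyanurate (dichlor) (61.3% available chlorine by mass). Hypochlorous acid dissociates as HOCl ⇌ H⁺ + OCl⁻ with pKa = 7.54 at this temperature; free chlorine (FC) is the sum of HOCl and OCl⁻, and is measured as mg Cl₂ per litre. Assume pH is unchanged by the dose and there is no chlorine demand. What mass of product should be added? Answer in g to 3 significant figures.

821 g

Volume: 24,900 US gal × 3.785 L/gal = 94,246 L.
[OCl⁻]/[HOCl] = 10^(pH − pKa) = 10^(7.92 − 7.54) = 2.399; fraction as HOCl = 1/(1 + 2.399) = 0.2942.
Free chlorine required for 1.63 ppm HOCl: 1.63 / 0.2942 = 5.54 ppm.
FC to add: 5.54 − 0.2 = 5.34 mg/L as Cl₂.
Cl₂ equivalent: 5.34 mg/L × 94,246 L = 503.3 g.
Product at 61.3% available Cl: 503.3 / 0.613 = 821 g.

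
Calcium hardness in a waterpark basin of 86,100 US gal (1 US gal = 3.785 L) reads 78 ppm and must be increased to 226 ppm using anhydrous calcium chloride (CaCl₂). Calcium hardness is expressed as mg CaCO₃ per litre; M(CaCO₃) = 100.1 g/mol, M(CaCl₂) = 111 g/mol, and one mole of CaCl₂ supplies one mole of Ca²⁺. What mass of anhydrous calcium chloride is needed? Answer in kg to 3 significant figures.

Volume: 86,100 US gal × 3.785 L/gal = 325,888 L.
Hardness to add: (226 − 78) = 148 mg/L as CaCO₃ × 325,888 L = 48,230 g as CaCO₃.
Moles of Ca²⁺ (1 mol Ca²⁺ ≡ 1 mol CaCO₃): 48,230 / 100.1 g/mol = 481.8 mol.
Mass of CaCl₂: 481.8 × 111 = 53,480 g.

53.5 kg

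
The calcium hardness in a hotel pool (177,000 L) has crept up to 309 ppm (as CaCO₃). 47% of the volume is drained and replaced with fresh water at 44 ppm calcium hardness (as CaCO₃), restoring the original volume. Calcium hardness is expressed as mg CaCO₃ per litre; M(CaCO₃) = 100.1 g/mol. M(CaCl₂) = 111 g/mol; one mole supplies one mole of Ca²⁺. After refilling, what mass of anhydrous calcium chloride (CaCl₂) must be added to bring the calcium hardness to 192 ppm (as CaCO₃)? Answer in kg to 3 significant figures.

After draining 47% and refilling: 309 × 0.53 + 44 × 0.47 = 184.45 ppm.
Deficit to target: 192 − 184.45 = 7.55 mg/L.
As CaCO₃: 7.55 mg/L × 177,000 L = 1336 g; ÷ 100.1 = 13.35 mol Ca²⁺.
Mass: 13.35 × 111 = 1482 g.

1.48 kg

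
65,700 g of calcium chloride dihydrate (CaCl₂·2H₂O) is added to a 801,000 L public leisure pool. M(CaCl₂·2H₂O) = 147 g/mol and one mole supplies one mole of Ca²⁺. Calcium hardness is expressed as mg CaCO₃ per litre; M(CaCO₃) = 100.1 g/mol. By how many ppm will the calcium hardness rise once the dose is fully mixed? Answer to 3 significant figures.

Moles of Ca²⁺: 65,700 g ÷ 147 g/mol = 446.9 mol.
As CaCO₃: 446.9 mol × 100.1 g/mol = 44,740 g.
Rise: 44,740 g / 801,000 L × 1000 = 55.85 mg/L.

55.9 ppm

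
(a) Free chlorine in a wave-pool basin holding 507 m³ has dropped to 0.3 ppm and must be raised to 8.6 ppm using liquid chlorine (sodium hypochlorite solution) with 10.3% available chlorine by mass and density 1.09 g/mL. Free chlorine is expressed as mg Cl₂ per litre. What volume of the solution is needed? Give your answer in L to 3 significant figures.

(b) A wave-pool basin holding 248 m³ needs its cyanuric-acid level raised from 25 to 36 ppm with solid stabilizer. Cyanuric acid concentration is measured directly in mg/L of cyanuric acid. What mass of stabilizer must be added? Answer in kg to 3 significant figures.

(a) 37.5 L; (b) 2.73 kg

(a) Volume: 507 m³ = 507,000 L.
(a) Chlorine deficit: 8.6 − 0.3 = 8.3 ppm = 8.3 mg/L as Cl₂.
(a) Cl₂ equivalent needed: 8.3 mg/L × 507,000 L = 4,208,000 mg = 4208 g.
(a) Product at 10.3% available chlorine: 4208 / 0.103 = 40,860 g.
(a) Volume at density 1.09 g/mL: 40,860 g ÷ 1.09 g/mL = 37,480 mL.

(b) Volume: 248 m³ = 248,000 L.
(b) CYA to add: (36 − 25) = 11 mg/L × 248,000 L = 2728 g cyanuric acid.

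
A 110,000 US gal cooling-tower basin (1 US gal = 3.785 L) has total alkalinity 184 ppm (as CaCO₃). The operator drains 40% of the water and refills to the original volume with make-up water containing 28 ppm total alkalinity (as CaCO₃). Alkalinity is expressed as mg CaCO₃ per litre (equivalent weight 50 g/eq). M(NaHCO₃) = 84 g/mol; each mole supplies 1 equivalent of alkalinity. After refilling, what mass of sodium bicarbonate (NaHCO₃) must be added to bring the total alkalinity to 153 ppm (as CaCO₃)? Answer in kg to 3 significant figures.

Volume: 110,000 US gal × 3.785 L/gal = 416,350 L.
After draining 40% and refilling: 184 × 0.60 + 28 × 0.40 = 121.6 ppm.
Deficit to target: 153 − 121.6 = 31.4 mg/L.
As CaCO₃: 31.4 mg/L × 416,350 L = 13,070 g; ÷ 50 g/eq ÷ 1 = 261.5 mol NaHCO₃.
Mass: 261.5 × 84 = 21,960 g.

22.0 kg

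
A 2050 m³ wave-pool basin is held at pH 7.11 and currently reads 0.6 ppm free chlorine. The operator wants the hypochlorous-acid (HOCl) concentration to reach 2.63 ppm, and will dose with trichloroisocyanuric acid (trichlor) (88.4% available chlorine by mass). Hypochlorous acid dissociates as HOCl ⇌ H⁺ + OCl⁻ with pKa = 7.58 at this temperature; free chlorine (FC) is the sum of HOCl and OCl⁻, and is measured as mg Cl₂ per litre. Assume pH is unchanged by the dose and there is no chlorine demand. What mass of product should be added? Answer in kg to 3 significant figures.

Volume: 2050 m³ = 2,050,000 L.
[OCl⁻]/[HOCl] = 10^(pH − pKa) = 10^(7.11 − 7.58) = 0.3388; fraction as HOCl = 1/(1 + 0.3388) = 0.7469.
Free chlorine required for 2.63 ppm HOCl: 2.63 / 0.7469 = 3.521 ppm.
FC to add: 3.521 − 0.6 = 2.921 mg/L as Cl₂.
Cl₂ equivalent: 2.921 mg/L × 2,050,000 L = 5988 g.
Product at 88.4% available Cl: 5988 / 0.884 = 6774 g.

6.77 kg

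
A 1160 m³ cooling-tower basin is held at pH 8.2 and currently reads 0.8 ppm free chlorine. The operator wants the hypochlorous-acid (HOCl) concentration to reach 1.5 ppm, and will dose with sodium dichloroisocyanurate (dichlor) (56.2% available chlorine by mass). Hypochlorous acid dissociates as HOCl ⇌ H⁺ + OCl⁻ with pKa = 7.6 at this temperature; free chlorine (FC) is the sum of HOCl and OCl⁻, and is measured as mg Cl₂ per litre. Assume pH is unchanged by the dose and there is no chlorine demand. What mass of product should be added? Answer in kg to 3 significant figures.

13.8 kg

Volume: 1160 m³ = 1,160,000 L.
[OCl⁻]/[HOCl] = 10^(pH − pKa) = 10^(8.2 − 7.6) = 3.981; fraction as HOCl = 1/(1 + 3.981) = 0.2008.
Free chlorine required for 1.5 ppm HOCl: 1.5 / 0.2008 = 7.472 ppm.
FC to add: 7.472 − 0.8 = 6.672 mg/L as Cl₂.
Cl₂ equivalent: 6.672 mg/L × 1,160,000 L = 7739 g.
Product at 56.2% available Cl: 7739 / 0.562 = 13,770 g.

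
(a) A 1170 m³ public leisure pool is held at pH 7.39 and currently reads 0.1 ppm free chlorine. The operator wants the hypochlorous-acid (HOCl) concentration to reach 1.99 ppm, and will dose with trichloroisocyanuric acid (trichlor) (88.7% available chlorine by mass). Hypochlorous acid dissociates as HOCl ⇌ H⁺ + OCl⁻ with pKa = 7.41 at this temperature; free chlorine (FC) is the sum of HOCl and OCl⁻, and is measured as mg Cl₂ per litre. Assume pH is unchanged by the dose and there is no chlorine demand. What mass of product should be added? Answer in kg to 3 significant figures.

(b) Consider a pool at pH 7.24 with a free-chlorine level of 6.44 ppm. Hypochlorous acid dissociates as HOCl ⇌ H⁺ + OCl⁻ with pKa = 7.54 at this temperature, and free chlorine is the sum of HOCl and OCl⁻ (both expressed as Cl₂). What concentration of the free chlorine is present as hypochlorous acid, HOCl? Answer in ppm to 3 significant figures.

(a) 5.00 kg; (b) 4.29 ppm

(a) Volume: 1170 m³ = 1,170,000 L.
(a) [OCl⁻]/[HOCl] = 10^(pH − pKa) = 10^(7.39 − 7.41) = 0.955; fraction as HOCl = 1/(1 + 0.955) = 0.5115.
(a) Free chlorine required for 1.99 ppm HOCl: 1.99 / 0.5115 = 3.89 ppm.
(a) FC to add: 3.89 − 0.1 = 3.79 mg/L as Cl₂.
(a) Cl₂ equivalent: 3.79 mg/L × 1,170,000 L = 4435 g.
(a) Product at 88.7% available Cl: 4435 / 0.887 = 5000 g.

(b) [OCl⁻]/[HOCl] = 10^(pH − pKa) = 10^(7.24 − 7.54) = 10^-0.30 = 0.5012.
(b) Fraction as HOCl = 1 / (1 + 0.5012) = 0.6661.
(b) HOCl = 0.6661 × 6.44 ppm = 4.29 ppm.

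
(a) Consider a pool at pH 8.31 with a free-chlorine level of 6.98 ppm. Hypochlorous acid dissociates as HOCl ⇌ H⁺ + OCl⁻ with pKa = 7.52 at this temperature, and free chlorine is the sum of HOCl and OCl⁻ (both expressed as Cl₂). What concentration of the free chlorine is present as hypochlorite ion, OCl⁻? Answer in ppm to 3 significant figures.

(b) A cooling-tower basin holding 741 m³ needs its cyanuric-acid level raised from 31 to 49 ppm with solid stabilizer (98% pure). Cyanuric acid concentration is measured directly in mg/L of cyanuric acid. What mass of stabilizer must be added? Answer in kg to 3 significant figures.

(a) 6.01 ppm; (b) 13.6 kg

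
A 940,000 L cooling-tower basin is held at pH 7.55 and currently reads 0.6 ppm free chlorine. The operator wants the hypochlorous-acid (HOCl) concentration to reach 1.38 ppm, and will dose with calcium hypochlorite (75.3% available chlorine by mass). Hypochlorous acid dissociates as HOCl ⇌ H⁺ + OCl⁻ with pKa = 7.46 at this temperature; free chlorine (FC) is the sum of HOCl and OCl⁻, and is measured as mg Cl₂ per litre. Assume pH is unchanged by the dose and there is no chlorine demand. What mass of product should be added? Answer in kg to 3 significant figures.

3.09 kg

[OCl⁻]/[HOCl] = 10^(pH − pKa) = 10^(7.55 − 7.46) = 1.23; fraction as HOCl = 1/(1 + 1.23) = 0.4484.
Free chlorine required for 1.38 ppm HOCl: 1.38 / 0.4484 = 3.078 ppm.
FC to add: 3.078 − 0.6 = 2.478 mg/L as Cl₂.
Cl₂ equivalent: 2.478 mg/L × 940,000 L = 2329 g.
Product at 75.3% available Cl: 2329 / 0.753 = 3093 g.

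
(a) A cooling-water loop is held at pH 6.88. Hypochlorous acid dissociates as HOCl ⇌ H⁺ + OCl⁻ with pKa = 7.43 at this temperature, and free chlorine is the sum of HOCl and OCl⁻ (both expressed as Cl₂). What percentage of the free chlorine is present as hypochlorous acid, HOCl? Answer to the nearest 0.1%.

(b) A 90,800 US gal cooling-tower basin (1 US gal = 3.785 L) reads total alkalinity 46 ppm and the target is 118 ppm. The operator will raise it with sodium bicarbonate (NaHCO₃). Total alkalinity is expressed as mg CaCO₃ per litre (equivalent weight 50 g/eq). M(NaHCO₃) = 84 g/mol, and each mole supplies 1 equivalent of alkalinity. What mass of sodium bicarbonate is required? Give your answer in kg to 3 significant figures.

(a) 78.0%; (b) 41.6 kg

(a) [OCl⁻]/[HOCl] = 10^(pH − pKa) = 10^(6.88 − 7.43) = 10^-0.55 = 0.2818.
(a) Fraction as HOCl = 1 / (1 + 0.2818) = 0.7801.

(b) Volume: 90,800 US gal × 3.785 L/gal = 343,678 L.
(b) Alkalinity to add: (118 − 46) = 72 mg/L as CaCO₃ × 343,678 L = 24,740 g as CaCO₃.
(b) Equivalents: 24,740 g ÷ 50 g/eq = 494.9 eq.
(b) NaHCO₃ supplies 1 eq per mole → 494.9 mol.
(b) Mass: 494.9 mol × 84 g/mol = 41,570 g.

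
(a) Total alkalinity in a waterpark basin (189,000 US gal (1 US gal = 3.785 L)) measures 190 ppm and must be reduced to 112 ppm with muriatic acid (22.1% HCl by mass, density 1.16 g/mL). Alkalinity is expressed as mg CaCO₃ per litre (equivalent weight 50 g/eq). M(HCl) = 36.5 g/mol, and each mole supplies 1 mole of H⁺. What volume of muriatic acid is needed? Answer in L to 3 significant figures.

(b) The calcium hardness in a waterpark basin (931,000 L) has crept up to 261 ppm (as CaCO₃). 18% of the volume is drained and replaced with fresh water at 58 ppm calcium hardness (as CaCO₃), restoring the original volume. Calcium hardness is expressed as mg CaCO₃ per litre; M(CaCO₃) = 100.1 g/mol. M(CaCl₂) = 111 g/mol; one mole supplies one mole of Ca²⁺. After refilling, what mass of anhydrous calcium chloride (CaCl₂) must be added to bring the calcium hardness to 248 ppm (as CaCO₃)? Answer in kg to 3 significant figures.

(a) 159 L; (b) 24.3 kg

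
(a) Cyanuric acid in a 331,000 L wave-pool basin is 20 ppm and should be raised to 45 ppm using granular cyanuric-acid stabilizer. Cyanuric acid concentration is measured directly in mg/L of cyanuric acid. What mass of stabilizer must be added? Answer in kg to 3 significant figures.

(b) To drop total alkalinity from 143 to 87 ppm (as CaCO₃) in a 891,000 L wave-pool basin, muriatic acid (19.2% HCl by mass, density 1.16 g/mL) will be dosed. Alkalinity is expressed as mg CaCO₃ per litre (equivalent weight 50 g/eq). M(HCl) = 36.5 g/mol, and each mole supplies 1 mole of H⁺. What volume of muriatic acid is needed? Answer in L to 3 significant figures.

(a) CYA to add: (45 − 20) = 25 mg/L × 331,000 L = 8275 g cyanuric acid.

(b) Alkalinity to neutralize: (143 − 87) = 56 mg/L as CaCO₃ × 891,000 L = 49,900 g as CaCO₃.
(b) Equivalents of H⁺ required: 49,900 ÷ 50 g/eq = 997.9 eq = 997.9 mol HCl.
(b) Mass of HCl: 997.9 × 36.5 = 36,420 g.
(b) Mass of 19.2% solution: 36,420 / 0.192 = 189,700 g.
(b) Volume: 189,700 g ÷ 1.16 g/mL = 163,500 mL.

(a) 8.28 kg; (b) 164 L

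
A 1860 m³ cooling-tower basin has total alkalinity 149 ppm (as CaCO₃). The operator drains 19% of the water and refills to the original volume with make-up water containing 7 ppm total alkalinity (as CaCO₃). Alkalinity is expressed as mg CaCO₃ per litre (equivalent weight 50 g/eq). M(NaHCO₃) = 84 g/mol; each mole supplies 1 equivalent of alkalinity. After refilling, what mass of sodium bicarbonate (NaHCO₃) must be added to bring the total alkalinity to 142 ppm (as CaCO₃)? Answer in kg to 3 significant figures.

62.4 kg

Volume: 1860 m³ = 1,860,000 L.
After draining 19% and refilling: 149 × 0.81 + 7 × 0.19 = 122.02 ppm.
Deficit to target: 142 − 122.02 = 19.98 mg/L.
As CaCO₃: 19.98 mg/L × 1,860,000 L = 37,160 g; ÷ 50 g/eq ÷ 1 = 743.3 mol NaHCO₃.
Mass: 743.3 × 84 = 62,430 g.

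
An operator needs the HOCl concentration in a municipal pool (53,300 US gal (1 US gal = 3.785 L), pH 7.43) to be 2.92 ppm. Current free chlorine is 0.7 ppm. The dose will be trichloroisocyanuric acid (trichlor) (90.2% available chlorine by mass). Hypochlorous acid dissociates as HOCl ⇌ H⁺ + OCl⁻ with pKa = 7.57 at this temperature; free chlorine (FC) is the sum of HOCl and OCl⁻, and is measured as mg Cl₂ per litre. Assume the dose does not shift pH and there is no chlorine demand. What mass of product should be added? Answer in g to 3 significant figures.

Volume: 53,300 US gal × 3.785 L/gal = 201,740 L.
[OCl⁻]/[HOCl] = 10^(pH − pKa) = 10^(7.43 − 7.57) = 0.7244; fraction as HOCl = 1/(1 + 0.7244) = 0.5799.
Free chlorine required for 2.92 ppm HOCl: 2.92 / 0.5799 = 5.035 ppm.
FC to add: 5.035 − 0.7 = 4.335 mg/L as Cl₂.
Cl₂ equivalent: 4.335 mg/L × 201,740 L = 874.6 g.
Product at 90.2% available Cl: 874.6 / 0.902 = 969.6 g.

970 g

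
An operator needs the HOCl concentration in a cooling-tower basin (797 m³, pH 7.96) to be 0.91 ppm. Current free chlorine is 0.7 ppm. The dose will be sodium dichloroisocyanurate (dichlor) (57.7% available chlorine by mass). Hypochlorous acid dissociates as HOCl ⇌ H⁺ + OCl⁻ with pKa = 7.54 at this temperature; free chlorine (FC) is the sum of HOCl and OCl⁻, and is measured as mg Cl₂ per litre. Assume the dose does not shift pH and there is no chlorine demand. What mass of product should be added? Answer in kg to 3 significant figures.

3.60 kg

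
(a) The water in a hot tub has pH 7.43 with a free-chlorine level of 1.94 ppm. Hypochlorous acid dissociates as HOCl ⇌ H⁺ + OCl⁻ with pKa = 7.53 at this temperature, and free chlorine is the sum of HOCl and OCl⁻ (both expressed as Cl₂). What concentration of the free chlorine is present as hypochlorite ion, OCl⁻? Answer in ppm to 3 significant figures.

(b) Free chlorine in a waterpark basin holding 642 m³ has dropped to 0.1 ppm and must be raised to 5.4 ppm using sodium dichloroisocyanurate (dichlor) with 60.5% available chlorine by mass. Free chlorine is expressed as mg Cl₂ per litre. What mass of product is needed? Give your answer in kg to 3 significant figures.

(a) 0.859 ppm; (b) 5.62 kg

(a) [OCl⁻]/[HOCl] = 10^(pH − pKa) = 10^(7.43 − 7.53) = 10^-0.10 = 0.7943.
(a) Fraction as HOCl = 1 / (1 + 0.7943) = 0.5573.
(a) OCl⁻ = (1 − 0.5573) × 1.94 ppm = 0.8588 ppm.

(b) Volume: 642 m³ = 642,000 L.
(b) Chlorine deficit: 5.4 − 0.1 = 5.3 ppm = 5.3 mg/L as Cl₂.
(b) Cl₂ equivalent needed: 5.3 mg/L × 642,000 L = 3,403,000 mg = 3403 g.
(b) Product at 60.5% available chlorine: 3403 / 0.605 = 5624 g.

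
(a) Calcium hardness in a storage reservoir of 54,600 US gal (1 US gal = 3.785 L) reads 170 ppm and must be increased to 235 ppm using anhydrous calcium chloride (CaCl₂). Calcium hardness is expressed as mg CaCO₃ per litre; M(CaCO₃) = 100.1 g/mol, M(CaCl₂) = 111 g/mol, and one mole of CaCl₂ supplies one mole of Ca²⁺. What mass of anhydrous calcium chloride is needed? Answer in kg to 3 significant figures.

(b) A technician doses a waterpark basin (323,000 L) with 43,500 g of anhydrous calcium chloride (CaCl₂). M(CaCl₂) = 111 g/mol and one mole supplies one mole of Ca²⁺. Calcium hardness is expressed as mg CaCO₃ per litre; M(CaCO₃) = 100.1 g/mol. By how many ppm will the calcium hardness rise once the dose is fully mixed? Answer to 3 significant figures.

(a) 14.9 kg; (b) 121 ppm

(a) Volume: 54,600 US gal × 3.785 L/gal = 206,661 L.
(a) Hardness to add: (235 − 170) = 65 mg/L as CaCO₃ × 206,661 L = 13,430 g as CaCO₃.
(a) Moles of Ca²⁺ (1 mol Ca²⁺ ≡ 1 mol CaCO₃): 13,430 / 100.1 g/mol = 134.2 mol.
(a) Mass of CaCl₂: 134.2 × 111 = 14,900 g.

(b) Moles of Ca²⁺: 43,500 g ÷ 111 g/mol = 391.9 mol.
(b) As CaCO₃: 391.9 mol × 100.1 g/mol = 39,230 g.
(b) Rise: 39,230 g / 323,000 L × 1000 = 121.5 mg/L.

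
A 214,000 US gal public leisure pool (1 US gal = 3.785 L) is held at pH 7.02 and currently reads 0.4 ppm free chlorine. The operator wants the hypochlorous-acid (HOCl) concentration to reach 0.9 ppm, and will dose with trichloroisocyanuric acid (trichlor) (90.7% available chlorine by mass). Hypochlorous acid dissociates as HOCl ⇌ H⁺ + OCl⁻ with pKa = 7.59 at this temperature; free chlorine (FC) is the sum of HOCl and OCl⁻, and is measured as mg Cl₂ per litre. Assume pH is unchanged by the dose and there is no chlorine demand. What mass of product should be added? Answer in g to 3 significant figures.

Volume: 214,000 US gal × 3.785 L/gal = 809,990 L.
[OCl⁻]/[HOCl] = 10^(pH − pKa) = 10^(7.02 − 7.59) = 0.2692; fraction as HOCl = 1/(1 + 0.2692) = 0.7879.
Free chlorine required for 0.9 ppm HOCl: 0.9 / 0.7879 = 1.142 ppm.
FC to add: 1.142 − 0.4 = 0.7422 mg/L as Cl₂.
Cl₂ equivalent: 0.7422 mg/L × 809,990 L = 601.2 g.
Product at 90.7% available Cl: 601.2 / 0.907 = 662.9 g.

663 g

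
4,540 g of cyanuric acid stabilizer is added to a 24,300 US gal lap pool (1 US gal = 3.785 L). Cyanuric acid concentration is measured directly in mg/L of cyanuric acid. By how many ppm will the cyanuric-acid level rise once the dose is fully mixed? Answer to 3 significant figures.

Volume: 24,300 US gal × 3.785 L/gal = 91,976 L.
Rise: 4,540 g / 91,976 L × 1000 = 49.36 mg/L.

49.4 ppm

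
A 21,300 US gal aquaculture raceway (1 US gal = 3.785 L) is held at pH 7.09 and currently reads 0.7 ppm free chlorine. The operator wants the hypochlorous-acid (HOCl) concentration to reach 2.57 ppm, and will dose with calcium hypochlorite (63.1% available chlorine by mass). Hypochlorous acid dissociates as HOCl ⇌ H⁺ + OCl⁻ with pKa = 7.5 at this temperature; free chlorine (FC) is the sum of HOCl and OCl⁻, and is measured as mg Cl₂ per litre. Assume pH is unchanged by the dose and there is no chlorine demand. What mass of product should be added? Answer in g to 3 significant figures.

367 g

Volume: 21,300 US gal × 3.785 L/gal = 80,620 L.
[OCl⁻]/[HOCl] = 10^(pH − pKa) = 10^(7.09 − 7.5) = 0.389; fraction as HOCl = 1/(1 + 0.389) = 0.7199.
Free chlorine required for 2.57 ppm HOCl: 2.57 / 0.7199 = 3.57 ppm.
FC to add: 3.57 − 0.7 = 2.87 mg/L as Cl₂.
Cl₂ equivalent: 2.87 mg/L × 80,620 L = 231.4 g.
Product at 63.1% available Cl: 231.4 / 0.631 = 366.7 g.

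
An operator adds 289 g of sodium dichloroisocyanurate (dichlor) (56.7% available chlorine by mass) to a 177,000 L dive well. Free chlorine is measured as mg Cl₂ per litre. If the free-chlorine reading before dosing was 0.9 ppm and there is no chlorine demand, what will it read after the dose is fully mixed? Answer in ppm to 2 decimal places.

1.83 ppm

Available chlorine delivered: 289 g × 0.567 = 163.9 g as Cl₂.
Concentration rise: 163.9 g / 177,000 L = 0.9258 mg/L = 0.93 ppm.
Final FC: 0.9 + 0.93 = 1.83 ppm.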